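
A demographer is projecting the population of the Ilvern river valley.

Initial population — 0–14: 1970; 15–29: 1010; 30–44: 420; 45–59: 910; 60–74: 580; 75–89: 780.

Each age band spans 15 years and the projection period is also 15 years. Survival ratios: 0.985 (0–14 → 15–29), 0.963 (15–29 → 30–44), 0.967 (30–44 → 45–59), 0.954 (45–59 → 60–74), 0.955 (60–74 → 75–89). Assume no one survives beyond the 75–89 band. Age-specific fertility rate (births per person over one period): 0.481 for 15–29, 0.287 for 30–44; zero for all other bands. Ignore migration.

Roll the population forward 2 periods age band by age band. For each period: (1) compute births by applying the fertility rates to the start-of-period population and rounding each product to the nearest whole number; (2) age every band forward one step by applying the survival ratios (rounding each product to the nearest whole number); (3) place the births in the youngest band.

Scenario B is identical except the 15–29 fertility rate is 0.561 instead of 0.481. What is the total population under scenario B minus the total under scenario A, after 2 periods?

235

Let band 1 be 0–14 through band 6 = 75–89.
[period 1]
Births: 1010 * 0.481 = 486  |  420 * 0.287 = 121 → 607
Band 2: 1970 * 0.985 = 1940
Band 3: 1010 * 0.963 = 973
Band 4: 420 * 0.967 = 406
Band 5: 910 * 0.954 = 868
Band 6: 580 * 0.955 = 554
Giving 607 / 1940 / 973 / 406 / 868 / 554.
[period 2]
Births: 1940 * 0.481 = 933  |  973 * 0.287 = 279 → 1212
Band 2: 607 * 0.985 = 598
Band 3: 1940 * 0.963 = 1868
Band 4: 973 * 0.967 = 941
Band 5: 406 * 0.954 = 387
Band 6: 868 * 0.955 = 829
Giving 1212 / 598 / 1868 / 941 / 387 / 829.
Scenario A total after 2 periods: 5835
Scenario B projection —
[period 1]
Births: 1010 * 0.561 = 567  |  420 * 0.287 = 121 → 688
Band 2: 1970 * 0.985 = 1940
Band 3: 1010 * 0.963 = 973
Band 4: 420 * 0.967 = 406
Band 5: 910 * 0.954 = 868
Band 6: 580 * 0.955 = 554
Giving 688 / 1940 / 973 / 406 / 868 / 554.
[period 2]
Births: 1940 * 0.561 = 1088  |  973 * 0.287 = 279 → 1367
Band 2: 688 * 0.985 = 678
Band 3: 1940 * 0.963 = 1868
Band 4: 973 * 0.967 = 941
Band 5: 406 * 0.954 = 387
Band 6: 868 * 0.955 = 829
Giving 1367 / 678 / 1868 / 941 / 387 / 829.
Scenario B total after 2 periods: 6070
Difference B − A = 6070 − 5835 = 235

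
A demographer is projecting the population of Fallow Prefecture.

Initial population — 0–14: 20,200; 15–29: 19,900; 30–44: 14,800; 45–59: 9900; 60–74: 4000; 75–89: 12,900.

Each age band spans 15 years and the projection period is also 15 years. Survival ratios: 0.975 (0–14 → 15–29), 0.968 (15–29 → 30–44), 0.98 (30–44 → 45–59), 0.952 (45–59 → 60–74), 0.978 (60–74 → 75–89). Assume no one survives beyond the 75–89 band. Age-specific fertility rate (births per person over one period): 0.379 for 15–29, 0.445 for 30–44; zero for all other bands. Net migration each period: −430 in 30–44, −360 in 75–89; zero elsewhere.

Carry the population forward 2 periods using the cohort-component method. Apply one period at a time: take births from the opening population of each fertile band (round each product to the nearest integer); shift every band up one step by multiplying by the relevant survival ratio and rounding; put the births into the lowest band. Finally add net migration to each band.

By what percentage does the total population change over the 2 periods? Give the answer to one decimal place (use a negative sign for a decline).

9.4

Period 1.
Births: 19900 × 0.379 = 7542 ; 14800 × 0.445 = 6586 → total 14128
15–29: 20200 × 0.975 = 19695
30–44: 19900 × 0.968 = 19263
45–59: 14800 × 0.98 = 14504
60–74: 9900 × 0.952 = 9425
75–89: 4000 × 0.978 = 3912
Net migration: 30–44 − 430 → 18833; 75–89 − 360 → 3552
→ [14128, 19695, 18833, 14504, 9425, 3552]
Period 2.
Births: 19695 × 0.379 = 7464 ; 18833 × 0.445 = 8381 → total 15845
15–29: 14128 × 0.975 = 13775
30–44: 19695 × 0.968 = 19065
45–59: 18833 × 0.98 = 18456
60–74: 14504 × 0.952 = 13808
75–89: 9425 × 0.978 = 9218
Net migration: 30–44 − 430 → 18635; 75–89 − 360 → 8858
→ [15845, 13775, 18635, 18456, 13808, 8858]
Total: 81700 → 89377; change = 7677; percentage change = 9.4%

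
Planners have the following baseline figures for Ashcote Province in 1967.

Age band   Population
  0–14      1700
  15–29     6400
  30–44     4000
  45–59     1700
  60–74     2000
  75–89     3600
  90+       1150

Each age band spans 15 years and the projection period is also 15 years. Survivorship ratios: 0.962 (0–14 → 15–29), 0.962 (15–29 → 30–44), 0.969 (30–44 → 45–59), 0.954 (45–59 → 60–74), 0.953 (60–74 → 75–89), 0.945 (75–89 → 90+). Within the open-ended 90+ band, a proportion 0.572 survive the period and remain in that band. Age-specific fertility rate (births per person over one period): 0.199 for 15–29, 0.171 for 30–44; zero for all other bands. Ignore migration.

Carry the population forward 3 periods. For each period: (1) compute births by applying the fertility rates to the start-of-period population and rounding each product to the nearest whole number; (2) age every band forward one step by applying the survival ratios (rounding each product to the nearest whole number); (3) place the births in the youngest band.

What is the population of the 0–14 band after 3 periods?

644

(Groups numbered youngest = 1 to oldest = 7.)
Period 1:
Births: 6400 × 0.199 = 1274, 4000 × 0.171 = 684 ⇒ total 1958
Group 2: 1700 × 0.962 = 1635
Group 3: 6400 × 0.962 = 6157
Group 4: 4000 × 0.969 = 3876
Group 5: 1700 × 0.954 = 1622
Group 6: 2000 × 0.953 = 1906
Group 7: 3600 × 0.945 + 1150 × 0.572 = 3402 + 658 = 4060
Giving 1958 / 1635 / 6157 / 3876 / 1622 / 1906 / 4060.
Period 2:
Births: 1635 × 0.199 = 325, 6157 × 0.171 = 1053 ⇒ total 1378
Group 2: 1958 × 0.962 = 1884
Group 3: 1635 × 0.962 = 1573
Group 4: 6157 × 0.969 = 5966
Group 5: 3876 × 0.954 = 3698
Group 6: 1622 × 0.953 = 1546
Group 7: 1906 × 0.945 + 4060 × 0.572 = 1801 + 2322 = 4123
Giving 1378 / 1884 / 1573 / 5966 / 3698 / 1546 / 4123.
Period 3:
Births: 1884 × 0.199 = 375, 1573 × 0.171 = 269 ⇒ total 644
Group 2: 1378 × 0.962 = 1326
Group 3: 1884 × 0.962 = 1812
Group 4: 1573 × 0.969 = 1524
Group 5: 5966 × 0.954 = 5692
Group 6: 3698 × 0.953 = 3524
Group 7: 1546 × 0.945 + 4123 × 0.572 = 1461 + 2358 = 3819
Giving 644 / 1326 / 1812 / 1524 / 5692 / 3524 / 3819.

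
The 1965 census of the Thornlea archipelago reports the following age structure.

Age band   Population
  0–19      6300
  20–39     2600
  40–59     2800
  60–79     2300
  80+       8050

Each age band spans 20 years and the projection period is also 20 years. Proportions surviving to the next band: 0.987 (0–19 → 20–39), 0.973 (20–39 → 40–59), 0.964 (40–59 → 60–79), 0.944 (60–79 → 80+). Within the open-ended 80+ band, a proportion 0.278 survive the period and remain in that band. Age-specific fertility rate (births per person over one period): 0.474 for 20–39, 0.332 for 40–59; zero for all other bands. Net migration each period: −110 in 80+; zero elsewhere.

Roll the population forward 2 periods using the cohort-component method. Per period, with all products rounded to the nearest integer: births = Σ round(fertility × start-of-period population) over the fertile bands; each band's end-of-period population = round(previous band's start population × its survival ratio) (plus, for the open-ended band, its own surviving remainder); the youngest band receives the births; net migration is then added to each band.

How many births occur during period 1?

Call the groups 1 to 5, youngest first.
[period 1]
Births: 2600 × 0.474 = 1232  |  2800 × 0.332 = 930 ⇒ total 2162
Group 2: 6300 × 0.987 = 6218
Group 3: 2600 × 0.973 = 2530
Group 4: 2800 × 0.964 = 2699
Group 5: 2300 × 0.944 + 8050 × 0.278 = 2171 + 2238 = 4409
Net migration: Group 5 − 110 → 4299
Giving 2162 / 6218 / 2530 / 2699 / 4299.

2162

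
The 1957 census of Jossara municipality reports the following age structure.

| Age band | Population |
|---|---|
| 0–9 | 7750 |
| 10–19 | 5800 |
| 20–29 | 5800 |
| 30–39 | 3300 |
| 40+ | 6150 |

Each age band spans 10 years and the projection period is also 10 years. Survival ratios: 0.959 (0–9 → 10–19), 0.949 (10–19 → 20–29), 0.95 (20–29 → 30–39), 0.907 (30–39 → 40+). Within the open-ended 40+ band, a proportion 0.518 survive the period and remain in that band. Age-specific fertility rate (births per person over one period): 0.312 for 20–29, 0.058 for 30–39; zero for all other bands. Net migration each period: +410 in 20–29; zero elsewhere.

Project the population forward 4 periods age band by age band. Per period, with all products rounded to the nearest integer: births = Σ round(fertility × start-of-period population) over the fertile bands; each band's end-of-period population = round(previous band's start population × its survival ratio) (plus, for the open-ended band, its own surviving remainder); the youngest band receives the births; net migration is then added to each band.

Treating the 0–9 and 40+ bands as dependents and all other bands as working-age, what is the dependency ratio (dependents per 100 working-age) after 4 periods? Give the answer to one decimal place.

175.7

(Bands numbered youngest = 1 to oldest = 5.)
After projecting period 1:
Births: 5800 × 0.312 = 1810  |  3300 × 0.058 = 191 → total 2001
Band 2: 7750 × 0.959 = 7432
Band 3: 5800 × 0.949 = 5504
Band 4: 5800 × 0.95 = 5510
Band 5: 3300 × 0.907 + 6150 × 0.518 = 2993 + 3186 = 6179
Net migration: Band 3 + 410 → 5914
Population now: 0–9=2001, 10–19=7432, 20–29=5914, 30–39=5510, 40+=6179
After projecting period 2:
Births: 5914 × 0.312 = 1845  |  5510 × 0.058 = 320 → total 2165
Band 2: 2001 × 0.959 = 1919
Band 3: 7432 × 0.949 = 7053
Band 4: 5914 × 0.95 = 5618
Band 5: 5510 × 0.907 + 6179 × 0.518 = 4998 + 3201 = 8199
Net migration: Band 3 + 410 → 7463
Population now: 0–9=2165, 10–19=1919, 20–29=7463, 30–39=5618, 40+=8199
After projecting period 3:
Births: 7463 × 0.312 = 2328  |  5618 × 0.058 = 326 → total 2654
Band 2: 2165 × 0.959 = 2076
Band 3: 1919 × 0.949 = 1821
Band 4: 7463 × 0.95 = 7090
Band 5: 5618 × 0.907 + 8199 × 0.518 = 5096 + 4247 = 9343
Net migration: Band 3 + 410 → 2231
Population now: 0–9=2654, 10–19=2076, 20–29=2231, 30–39=7090, 40+=9343
After projecting period 4:
Births: 2231 × 0.312 = 696  |  7090 × 0.058 = 411 → total 1107
Band 2: 2654 × 0.959 = 2545
Band 3: 2076 × 0.949 = 1970
Band 4: 2231 × 0.95 = 2119
Band 5: 7090 × 0.907 + 9343 × 0.518 = 6431 + 4840 = 11271
Net migration: Band 3 + 410 → 2380
Population now: 0–9=1107, 10–19=2545, 20–29=2380, 30–39=2119, 40+=11271
Dependents (band 0–9 + band 40+) = 1107 + 11271 = 12378; working-age = 7044; ratio = 12378/7044 × 100 = 175.7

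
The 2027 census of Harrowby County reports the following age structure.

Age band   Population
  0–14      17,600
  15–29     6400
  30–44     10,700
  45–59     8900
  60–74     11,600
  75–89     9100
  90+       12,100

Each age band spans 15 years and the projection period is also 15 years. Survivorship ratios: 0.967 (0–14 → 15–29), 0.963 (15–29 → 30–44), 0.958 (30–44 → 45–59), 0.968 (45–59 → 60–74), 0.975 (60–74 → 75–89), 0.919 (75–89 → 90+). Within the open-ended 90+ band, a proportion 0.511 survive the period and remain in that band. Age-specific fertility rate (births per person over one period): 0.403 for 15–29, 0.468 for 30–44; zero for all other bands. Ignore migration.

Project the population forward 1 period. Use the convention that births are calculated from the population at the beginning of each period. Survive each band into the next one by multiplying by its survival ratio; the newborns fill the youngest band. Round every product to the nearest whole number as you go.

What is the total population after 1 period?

Call the groups 1 to 7, youngest first.
After projecting period 1:
Births: 6400 × 0.403 = 2579  |  10700 × 0.468 = 5008 — total 7587
Group 2: 17600 × 0.967 = 17019
Group 3: 6400 × 0.963 = 6163
Group 4: 10700 × 0.958 = 10251
Group 5: 8900 × 0.968 = 8615
Group 6: 11600 × 0.975 = 11310
Group 7: 9100 × 0.919 + 12100 × 0.511 = 8363 + 6183 = 14546
End of period: [7587, 17019, 6163, 10251, 8615, 11310, 14546]
Total after period 1: 7587 + 17019 + 6163 + 10251 + 8615 + 11310 + 14546 = 75491

75491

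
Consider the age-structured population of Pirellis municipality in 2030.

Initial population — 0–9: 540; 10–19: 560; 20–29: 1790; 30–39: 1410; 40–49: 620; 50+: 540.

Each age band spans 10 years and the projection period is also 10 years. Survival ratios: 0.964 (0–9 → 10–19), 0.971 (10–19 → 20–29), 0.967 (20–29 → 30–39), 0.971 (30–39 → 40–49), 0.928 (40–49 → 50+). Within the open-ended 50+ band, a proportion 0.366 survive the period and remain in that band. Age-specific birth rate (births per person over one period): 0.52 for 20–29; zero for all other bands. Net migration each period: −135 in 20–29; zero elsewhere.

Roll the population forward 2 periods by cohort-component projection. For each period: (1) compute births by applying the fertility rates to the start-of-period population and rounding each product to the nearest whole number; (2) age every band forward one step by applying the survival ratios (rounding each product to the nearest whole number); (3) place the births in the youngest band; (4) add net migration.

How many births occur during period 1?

931

Period 1:
Births: 1790 × 0.52 = 931
10–19: 540 × 0.964 = 521
20–29: 560 × 0.971 = 544
30–39: 1790 × 0.967 = 1731
40–49: 1410 × 0.971 = 1369
50+: 620 × 0.928 + 540 × 0.366 = 575 + 198 = 773
Net migration: 20–29 − 135 → 409
End of period: [931, 521, 409, 1731, 1369, 773]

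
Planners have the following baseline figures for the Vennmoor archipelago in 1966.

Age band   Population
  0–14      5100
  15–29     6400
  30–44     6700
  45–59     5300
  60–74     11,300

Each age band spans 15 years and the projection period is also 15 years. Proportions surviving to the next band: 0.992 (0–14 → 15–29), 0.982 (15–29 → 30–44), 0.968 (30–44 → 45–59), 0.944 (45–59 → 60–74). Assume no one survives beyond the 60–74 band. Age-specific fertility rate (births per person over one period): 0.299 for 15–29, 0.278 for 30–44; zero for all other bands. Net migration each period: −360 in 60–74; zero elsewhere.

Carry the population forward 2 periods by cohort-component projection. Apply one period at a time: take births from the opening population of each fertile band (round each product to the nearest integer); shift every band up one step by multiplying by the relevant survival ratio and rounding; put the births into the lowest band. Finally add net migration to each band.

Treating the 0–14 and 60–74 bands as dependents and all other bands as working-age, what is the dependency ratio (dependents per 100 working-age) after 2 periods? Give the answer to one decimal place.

Call the bands 1 to 5, youngest first.
After projecting period 1:
Births: 6400 × 0.299 = 1914, 6700 × 0.278 = 1863 — total 3777
Band 2: 5100 × 0.992 = 5059
Band 3: 6400 × 0.982 = 6285
Band 4: 6700 × 0.968 = 6486
Band 5: 5300 × 0.944 = 5003
Net migration: Band 5 − 360 → 4643
Population now: 0–14=3777, 15–29=5059, 30–44=6285, 45–59=6486, 60–74=4643
After projecting period 2:
Births: 5059 × 0.299 = 1513, 6285 × 0.278 = 1747 — total 3260
Band 2: 3777 × 0.992 = 3747
Band 3: 5059 × 0.982 = 4968
Band 4: 6285 × 0.968 = 6084
Band 5: 6486 × 0.944 = 6123
Net migration: Band 5 − 360 → 5763
Population now: 0–14=3260, 15–29=3747, 30–44=4968, 45–59=6084, 60–74=5763
Dependents (band 0–14 + band 60–74) = 3260 + 5763 = 9023; working-age = 14799; ratio = 9023/14799 × 100 = 61.0

61.0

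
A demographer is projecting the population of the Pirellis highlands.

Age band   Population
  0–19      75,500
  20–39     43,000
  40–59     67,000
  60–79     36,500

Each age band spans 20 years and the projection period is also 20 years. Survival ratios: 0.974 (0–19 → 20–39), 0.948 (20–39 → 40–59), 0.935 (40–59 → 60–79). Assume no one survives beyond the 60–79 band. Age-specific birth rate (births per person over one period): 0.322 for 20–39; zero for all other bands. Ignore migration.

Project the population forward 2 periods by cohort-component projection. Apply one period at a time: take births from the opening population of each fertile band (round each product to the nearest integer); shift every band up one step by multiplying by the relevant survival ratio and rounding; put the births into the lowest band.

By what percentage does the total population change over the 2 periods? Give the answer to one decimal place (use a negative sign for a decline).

Period 1.
Births: 43000 × 0.322 = 13846
20–39: 75500 × 0.974 = 73537
40–59: 43000 × 0.948 = 40764
60–79: 67000 × 0.935 = 62645
Population now: 0–19=13846, 20–39=73537, 40–59=40764, 60–79=62645
Period 2.
Births: 73537 × 0.322 = 23679
20–39: 13846 × 0.974 = 13486
40–59: 73537 × 0.948 = 69713
60–79: 40764 × 0.935 = 38114
Population now: 0–19=23679, 20–39=13486, 40–59=69713, 60–79=38114
Total: 222000 → 144992; change = -77008; percentage change = -34.7%

-34.7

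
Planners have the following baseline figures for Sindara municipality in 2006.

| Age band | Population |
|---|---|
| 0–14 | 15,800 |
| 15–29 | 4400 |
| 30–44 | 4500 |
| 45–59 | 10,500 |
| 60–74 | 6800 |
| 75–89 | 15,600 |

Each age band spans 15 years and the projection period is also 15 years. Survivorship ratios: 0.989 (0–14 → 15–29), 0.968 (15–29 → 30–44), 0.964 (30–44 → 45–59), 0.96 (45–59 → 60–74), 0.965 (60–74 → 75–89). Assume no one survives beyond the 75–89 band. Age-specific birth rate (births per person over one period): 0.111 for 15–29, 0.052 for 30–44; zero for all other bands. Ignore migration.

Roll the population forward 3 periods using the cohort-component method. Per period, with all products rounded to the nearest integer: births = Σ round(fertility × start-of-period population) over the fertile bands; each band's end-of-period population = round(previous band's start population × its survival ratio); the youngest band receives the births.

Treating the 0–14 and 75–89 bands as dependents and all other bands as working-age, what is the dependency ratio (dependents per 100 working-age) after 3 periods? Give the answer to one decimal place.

23.1

Period 1.
Births: 4400 × 0.111 = 488, 4500 × 0.052 = 234 — total 722
15–29: 15800 × 0.989 = 15626
30–44: 4400 × 0.968 = 4259
45–59: 4500 × 0.964 = 4338
60–74: 10500 × 0.96 = 10080
75–89: 6800 × 0.965 = 6562
End of period: [722, 15626, 4259, 4338, 10080, 6562]
Period 2.
Births: 15626 × 0.111 = 1734, 4259 × 0.052 = 221 — total 1955
15–29: 722 × 0.989 = 714
30–44: 15626 × 0.968 = 15126
45–59: 4259 × 0.964 = 4106
60–74: 4338 × 0.96 = 4164
75–89: 10080 × 0.965 = 9727
End of period: [1955, 714, 15126, 4106, 4164, 9727]
Period 3.
Births: 714 × 0.111 = 79, 15126 × 0.052 = 787 — total 866
15–29: 1955 × 0.989 = 1933
30–44: 714 × 0.968 = 691
45–59: 15126 × 0.964 = 14581
60–74: 4106 × 0.96 = 3942
75–89: 4164 × 0.965 = 4018
End of period: [866, 1933, 691, 14581, 3942, 4018]
Dependents (band 0–14 + band 75–89) = 866 + 4018 = 4884; working-age = 21147; ratio = 4884/21147 × 100 = 23.1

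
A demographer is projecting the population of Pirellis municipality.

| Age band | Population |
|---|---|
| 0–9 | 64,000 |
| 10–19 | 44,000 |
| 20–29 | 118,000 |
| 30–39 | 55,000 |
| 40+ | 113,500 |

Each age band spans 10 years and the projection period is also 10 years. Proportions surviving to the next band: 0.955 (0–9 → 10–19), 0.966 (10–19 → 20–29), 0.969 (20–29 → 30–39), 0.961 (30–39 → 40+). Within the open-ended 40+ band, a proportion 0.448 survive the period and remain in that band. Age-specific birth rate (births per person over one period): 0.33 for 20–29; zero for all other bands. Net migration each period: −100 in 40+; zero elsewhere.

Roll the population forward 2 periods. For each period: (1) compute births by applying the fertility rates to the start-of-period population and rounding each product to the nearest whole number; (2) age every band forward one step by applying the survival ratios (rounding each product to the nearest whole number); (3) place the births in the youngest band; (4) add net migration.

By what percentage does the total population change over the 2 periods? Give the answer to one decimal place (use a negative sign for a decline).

Numbering the groups 1..5 from youngest to oldest:
[period 1]
Births: 118000 × 0.33 = 38940
Group 2: 64000 × 0.955 = 61120
Group 3: 44000 × 0.966 = 42504
Group 4: 118000 × 0.969 = 114342
Group 5: 55000 × 0.961 + 113500 × 0.448 = 52855 + 50848 = 103703
Net migration: Group 5 − 100 → 103603
Population now: 0–9=38940, 10–19=61120, 20–29=42504, 30–39=114342, 40+=103603
[period 2]
Births: 42504 × 0.33 = 14026
Group 2: 38940 × 0.955 = 37188
Group 3: 61120 × 0.966 = 59042
Group 4: 42504 × 0.969 = 41186
Group 5: 114342 × 0.961 + 103603 × 0.448 = 109883 + 46414 = 156297
Net migration: Group 5 − 100 → 156197
Population now: 0–9=14026, 10–19=37188, 20–29=59042, 30–39=41186, 40+=156197
Total: 394500 → 307639; change = -86861; percentage change = -22.0%

-22.0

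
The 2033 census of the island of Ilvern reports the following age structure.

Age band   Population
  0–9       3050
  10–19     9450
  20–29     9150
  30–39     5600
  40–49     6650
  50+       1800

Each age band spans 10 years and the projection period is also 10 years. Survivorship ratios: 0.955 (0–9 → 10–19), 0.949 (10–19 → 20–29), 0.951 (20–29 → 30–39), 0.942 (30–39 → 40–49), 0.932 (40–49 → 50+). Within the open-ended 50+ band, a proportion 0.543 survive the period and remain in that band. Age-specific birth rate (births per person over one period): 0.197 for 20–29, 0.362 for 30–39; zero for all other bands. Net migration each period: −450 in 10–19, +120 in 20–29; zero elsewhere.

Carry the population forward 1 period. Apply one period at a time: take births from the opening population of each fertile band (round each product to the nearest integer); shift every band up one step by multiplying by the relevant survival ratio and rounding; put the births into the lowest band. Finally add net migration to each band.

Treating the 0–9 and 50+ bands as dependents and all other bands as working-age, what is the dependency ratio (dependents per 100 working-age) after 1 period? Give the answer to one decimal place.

Numbering the groups 1..6 from youngest to oldest:
— Period 1 —
Births: 9150 × 0.197 = 1803  |  5600 × 0.362 = 2027 → total 3830
Group 2: 3050 × 0.955 = 2913
Group 3: 9450 × 0.949 = 8968
Group 4: 9150 × 0.951 = 8702
Group 5: 5600 × 0.942 = 5275
Group 6: 6650 × 0.932 + 1800 × 0.543 = 6198 + 977 = 7175
Net migration: Group 2 − 450 → 2463; Group 3 + 120 → 9088
Population now: 0–9=3830, 10–19=2463, 20–29=9088, 30–39=8702, 40–49=5275, 50+=7175
Dependents (band 0–9 + band 50+) = 3830 + 7175 = 11005; working-age = 25528; ratio = 11005/25528 × 100 = 43.1

43.1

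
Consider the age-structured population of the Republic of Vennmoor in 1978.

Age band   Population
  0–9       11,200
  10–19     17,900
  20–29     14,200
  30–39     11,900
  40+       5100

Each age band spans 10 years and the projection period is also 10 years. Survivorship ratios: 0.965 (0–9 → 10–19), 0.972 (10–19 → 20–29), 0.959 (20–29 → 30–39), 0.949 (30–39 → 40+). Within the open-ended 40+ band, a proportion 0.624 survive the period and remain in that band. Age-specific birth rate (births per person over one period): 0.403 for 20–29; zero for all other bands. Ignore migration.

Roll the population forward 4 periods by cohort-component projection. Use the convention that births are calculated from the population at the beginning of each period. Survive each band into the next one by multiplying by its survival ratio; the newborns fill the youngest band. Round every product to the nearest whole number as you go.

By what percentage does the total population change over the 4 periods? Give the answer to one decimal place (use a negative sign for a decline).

-23.8

Let group 1 be 0–9 through group 5 = 40+.
After projecting period 1:
Births: 14200 × 0.403 = 5723
Group 2: 11200 × 0.965 = 10808
Group 3: 17900 × 0.972 = 17399
Group 4: 14200 × 0.959 = 13618
Group 5: 11900 × 0.949 + 5100 × 0.624 = 11293 + 3182 = 14475
Population now: 0–9=5723, 10–19=10808, 20–29=17399, 30–39=13618, 40+=14475
After projecting period 2:
Births: 17399 × 0.403 = 7012
Group 2: 5723 × 0.965 = 5523
Group 3: 10808 × 0.972 = 10505
Group 4: 17399 × 0.959 = 16686
Group 5: 13618 × 0.949 + 14475 × 0.624 = 12923 + 9032 = 21955
Population now: 0–9=7012, 10–19=5523, 20–29=10505, 30–39=16686, 40+=21955
After projecting period 3:
Births: 10505 × 0.403 = 4234
Group 2: 7012 × 0.965 = 6767
Group 3: 5523 × 0.972 = 5368
Group 4: 10505 × 0.959 = 10074
Group 5: 16686 × 0.949 + 21955 × 0.624 = 15835 + 13700 = 29535
Population now: 0–9=4234, 10–19=6767, 20–29=5368, 30–39=10074, 40+=29535
After projecting period 4:
Births: 5368 × 0.403 = 2163
Group 2: 4234 × 0.965 = 4086
Group 3: 6767 × 0.972 = 6578
Group 4: 5368 × 0.959 = 5148
Group 5: 10074 × 0.949 + 29535 × 0.624 = 9560 + 18430 = 27990
Population now: 0–9=2163, 10–19=4086, 20–29=6578, 30–39=5148, 40+=27990
Total: 60300 → 45965; change = -14335; percentage change = -23.8%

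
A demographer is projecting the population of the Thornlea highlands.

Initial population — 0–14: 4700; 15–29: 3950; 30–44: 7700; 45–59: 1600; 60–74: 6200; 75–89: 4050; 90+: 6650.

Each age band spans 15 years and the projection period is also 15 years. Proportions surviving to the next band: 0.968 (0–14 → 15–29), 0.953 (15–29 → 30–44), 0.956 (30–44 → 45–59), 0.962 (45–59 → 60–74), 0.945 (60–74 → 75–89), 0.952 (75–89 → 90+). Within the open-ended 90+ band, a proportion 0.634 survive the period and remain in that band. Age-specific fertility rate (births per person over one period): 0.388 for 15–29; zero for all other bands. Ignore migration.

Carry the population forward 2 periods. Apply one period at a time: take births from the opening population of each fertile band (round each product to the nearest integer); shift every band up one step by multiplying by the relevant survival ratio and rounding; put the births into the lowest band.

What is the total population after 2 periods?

Numbering the groups 1..7 from youngest to oldest:
Period 1:
Births: 3950 × 0.388 = 1533
Group 2: 4700 × 0.968 = 4550
Group 3: 3950 × 0.953 = 3764
Group 4: 7700 × 0.956 = 7361
Group 5: 1600 × 0.962 = 1539
Group 6: 6200 × 0.945 = 5859
Group 7: 4050 × 0.952 + 6650 × 0.634 = 3856 + 4216 = 8072
End of period: [1533, 4550, 3764, 7361, 1539, 5859, 8072]
Period 2:
Births: 4550 × 0.388 = 1765
Group 2: 1533 × 0.968 = 1484
Group 3: 4550 × 0.953 = 4336
Group 4: 3764 × 0.956 = 3598
Group 5: 7361 × 0.962 = 7081
Group 6: 1539 × 0.945 = 1454
Group 7: 5859 × 0.952 + 8072 × 0.634 = 5578 + 5118 = 10696
End of period: [1765, 1484, 4336, 3598, 7081, 1454, 10696]
Total after period 2: 1765 + 1484 + 4336 + 3598 + 7081 + 1454 + 10696 = 30414

30414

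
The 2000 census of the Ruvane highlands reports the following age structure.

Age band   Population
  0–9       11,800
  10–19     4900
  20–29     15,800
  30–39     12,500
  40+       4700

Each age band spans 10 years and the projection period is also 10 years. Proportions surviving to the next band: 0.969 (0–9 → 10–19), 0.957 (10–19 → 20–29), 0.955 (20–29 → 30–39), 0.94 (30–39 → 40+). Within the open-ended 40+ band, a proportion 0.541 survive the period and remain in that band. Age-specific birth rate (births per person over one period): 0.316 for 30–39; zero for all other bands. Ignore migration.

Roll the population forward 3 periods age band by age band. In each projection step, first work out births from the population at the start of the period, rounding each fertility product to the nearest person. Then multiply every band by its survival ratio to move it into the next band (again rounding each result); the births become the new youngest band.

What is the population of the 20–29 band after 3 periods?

(Groups numbered youngest = 1 to oldest = 5.)
— Period 1 —
Births: 12500 × 0.316 = 3950
Group 2: 11800 × 0.969 = 11434
Group 3: 4900 × 0.957 = 4689
Group 4: 15800 × 0.955 = 15089
Group 5: 12500 × 0.94 + 4700 × 0.541 = 11750 + 2543 = 14293
Giving 3950 / 11434 / 4689 / 15089 / 14293.
— Period 2 —
Births: 15089 × 0.316 = 4768
Group 2: 3950 × 0.969 = 3828
Group 3: 11434 × 0.957 = 10942
Group 4: 4689 × 0.955 = 4478
Group 5: 15089 × 0.94 + 14293 × 0.541 = 14184 + 7733 = 21917
Giving 4768 / 3828 / 10942 / 4478 / 21917.
— Period 3 —
Births: 4478 × 0.316 = 1415
Group 2: 4768 × 0.969 = 4620
Group 3: 3828 × 0.957 = 3663
Group 4: 10942 × 0.955 = 10450
Group 5: 4478 × 0.94 + 21917 × 0.541 = 4209 + 11857 = 16066
Giving 1415 / 4620 / 3663 / 10450 / 16066.

3663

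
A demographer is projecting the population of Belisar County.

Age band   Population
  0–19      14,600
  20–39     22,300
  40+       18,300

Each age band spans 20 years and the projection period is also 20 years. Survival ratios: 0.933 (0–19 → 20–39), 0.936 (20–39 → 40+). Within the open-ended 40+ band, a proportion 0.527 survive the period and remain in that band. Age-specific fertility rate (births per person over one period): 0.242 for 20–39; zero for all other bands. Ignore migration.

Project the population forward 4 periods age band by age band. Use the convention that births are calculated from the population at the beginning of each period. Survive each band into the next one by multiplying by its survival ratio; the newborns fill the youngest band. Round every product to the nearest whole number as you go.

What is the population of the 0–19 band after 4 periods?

Period 1.
Births: 22300 * 0.242 = 5397
20–39: 14600 * 0.933 = 13622
40+: 22300 * 0.936 + 18300 * 0.527 = 20873 + 9644 = 30517
→ [5397, 13622, 30517]
Period 2.
Births: 13622 * 0.242 = 3297
20–39: 5397 * 0.933 = 5035
40+: 13622 * 0.936 + 30517 * 0.527 = 12750 + 16082 = 28832
→ [3297, 5035, 28832]
Period 3.
Births: 5035 * 0.242 = 1218
20–39: 3297 * 0.933 = 3076
40+: 5035 * 0.936 + 28832 * 0.527 = 4713 + 15194 = 19907
→ [1218, 3076, 19907]
Period 4.
Births: 3076 * 0.242 = 744
20–39: 1218 * 0.933 = 1136
40+: 3076 * 0.936 + 19907 * 0.527 = 2879 + 10491 = 13370
→ [744, 1136, 13370]

744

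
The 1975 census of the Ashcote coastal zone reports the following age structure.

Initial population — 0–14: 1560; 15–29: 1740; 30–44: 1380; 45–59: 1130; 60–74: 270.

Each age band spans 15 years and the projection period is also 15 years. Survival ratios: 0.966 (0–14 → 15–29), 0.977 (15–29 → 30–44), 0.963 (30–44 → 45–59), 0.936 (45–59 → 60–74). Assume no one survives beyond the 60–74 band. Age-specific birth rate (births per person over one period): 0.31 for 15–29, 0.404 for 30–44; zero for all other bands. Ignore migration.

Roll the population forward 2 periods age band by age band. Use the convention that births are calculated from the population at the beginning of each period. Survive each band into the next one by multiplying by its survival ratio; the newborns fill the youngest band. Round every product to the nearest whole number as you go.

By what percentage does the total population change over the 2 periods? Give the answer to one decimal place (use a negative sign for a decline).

8.0

(Groups numbered youngest = 1 to oldest = 5.)
— Period 1 —
Births: 1740 * 0.31 = 539 ; 1380 * 0.404 = 558 → 1097
Group 2: 1560 * 0.966 = 1507
Group 3: 1740 * 0.977 = 1700
Group 4: 1380 * 0.963 = 1329
Group 5: 1130 * 0.936 = 1058
Population now: 0–14=1097, 15–29=1507, 30–44=1700, 45–59=1329, 60–74=1058
— Period 2 —
Births: 1507 * 0.31 = 467 ; 1700 * 0.404 = 687 → 1154
Group 2: 1097 * 0.966 = 1060
Group 3: 1507 * 0.977 = 1472
Group 4: 1700 * 0.963 = 1637
Group 5: 1329 * 0.936 = 1244
Population now: 0–14=1154, 15–29=1060, 30–44=1472, 45–59=1637, 60–74=1244
Total: 6080 → 6567; change = 487; percentage change = 8.0%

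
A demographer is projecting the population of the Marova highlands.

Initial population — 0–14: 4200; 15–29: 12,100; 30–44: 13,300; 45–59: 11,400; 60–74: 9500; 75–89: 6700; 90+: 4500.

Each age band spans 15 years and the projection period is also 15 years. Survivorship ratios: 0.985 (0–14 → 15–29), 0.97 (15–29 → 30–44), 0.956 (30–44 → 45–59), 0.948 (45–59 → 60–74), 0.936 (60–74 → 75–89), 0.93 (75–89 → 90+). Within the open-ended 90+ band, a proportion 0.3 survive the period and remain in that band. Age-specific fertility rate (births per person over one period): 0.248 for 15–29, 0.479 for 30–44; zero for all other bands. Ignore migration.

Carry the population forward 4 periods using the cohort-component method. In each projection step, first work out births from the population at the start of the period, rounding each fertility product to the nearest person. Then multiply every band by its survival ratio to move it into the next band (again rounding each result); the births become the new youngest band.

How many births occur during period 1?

Period 1:
Births: 12100 × 0.248 = 3001  |  13300 × 0.479 = 6371 → 9372
15–29: 4200 × 0.985 = 4137
30–44: 12100 × 0.97 = 11737
45–59: 13300 × 0.956 = 12715
60–74: 11400 × 0.948 = 10807
75–89: 9500 × 0.936 = 8892
90+: 6700 × 0.93 + 4500 × 0.3 = 6231 + 1350 = 7581
Giving 9372 / 4137 / 11737 / 12715 / 10807 / 8892 / 7581.

9372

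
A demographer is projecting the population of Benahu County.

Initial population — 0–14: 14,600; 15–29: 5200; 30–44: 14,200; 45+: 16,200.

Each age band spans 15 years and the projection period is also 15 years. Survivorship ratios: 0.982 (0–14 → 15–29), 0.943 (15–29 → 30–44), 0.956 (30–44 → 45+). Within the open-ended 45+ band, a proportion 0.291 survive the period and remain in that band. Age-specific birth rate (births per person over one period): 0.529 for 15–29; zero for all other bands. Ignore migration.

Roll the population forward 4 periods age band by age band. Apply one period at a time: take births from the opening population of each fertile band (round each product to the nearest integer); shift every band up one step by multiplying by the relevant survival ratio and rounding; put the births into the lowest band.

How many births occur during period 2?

7584

Let group 1 be 0–14 through group 4 = 45+.
[period 1]
Births: 5200 × 0.529 = 2751
Group 2: 14600 × 0.982 = 14337
Group 3: 5200 × 0.943 = 4904
Group 4: 14200 × 0.956 + 16200 × 0.291 = 13575 + 4714 = 18289
Population now: 0–14=2751, 15–29=14337, 30–44=4904, 45+=18289
[period 2]
Births: 14337 × 0.529 = 7584
Group 2: 2751 × 0.982 = 2701
Group 3: 14337 × 0.943 = 13520
Group 4: 4904 × 0.956 + 18289 × 0.291 = 4688 + 5322 = 10010
Population now: 0–14=7584, 15–29=2701, 30–44=13520, 45+=10010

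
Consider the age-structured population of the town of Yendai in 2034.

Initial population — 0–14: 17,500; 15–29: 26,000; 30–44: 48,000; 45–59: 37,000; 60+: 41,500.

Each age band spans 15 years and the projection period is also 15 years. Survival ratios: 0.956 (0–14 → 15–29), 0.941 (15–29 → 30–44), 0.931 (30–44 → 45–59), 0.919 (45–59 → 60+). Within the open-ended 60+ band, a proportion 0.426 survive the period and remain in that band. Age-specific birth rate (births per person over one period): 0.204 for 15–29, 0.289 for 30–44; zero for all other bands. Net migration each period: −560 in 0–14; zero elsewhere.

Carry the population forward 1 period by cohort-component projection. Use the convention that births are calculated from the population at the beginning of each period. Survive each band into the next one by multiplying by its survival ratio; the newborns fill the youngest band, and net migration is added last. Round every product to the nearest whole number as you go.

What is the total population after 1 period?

156182

Let group 1 be 0–14 through group 5 = 60+.
[period 1]
Births: 26000 * 0.204 = 5304 ; 48000 * 0.289 = 13872 ⇒ total 19176
Group 2: 17500 * 0.956 = 16730
Group 3: 26000 * 0.941 = 24466
Group 4: 48000 * 0.931 = 44688
Group 5: 37000 * 0.919 + 41500 * 0.426 = 34003 + 17679 = 51682
Net migration: Group 1 − 560 → 18616
→ [18616, 16730, 24466, 44688, 51682]
Total after period 1: 18616 + 16730 + 24466 + 44688 + 51682 = 156182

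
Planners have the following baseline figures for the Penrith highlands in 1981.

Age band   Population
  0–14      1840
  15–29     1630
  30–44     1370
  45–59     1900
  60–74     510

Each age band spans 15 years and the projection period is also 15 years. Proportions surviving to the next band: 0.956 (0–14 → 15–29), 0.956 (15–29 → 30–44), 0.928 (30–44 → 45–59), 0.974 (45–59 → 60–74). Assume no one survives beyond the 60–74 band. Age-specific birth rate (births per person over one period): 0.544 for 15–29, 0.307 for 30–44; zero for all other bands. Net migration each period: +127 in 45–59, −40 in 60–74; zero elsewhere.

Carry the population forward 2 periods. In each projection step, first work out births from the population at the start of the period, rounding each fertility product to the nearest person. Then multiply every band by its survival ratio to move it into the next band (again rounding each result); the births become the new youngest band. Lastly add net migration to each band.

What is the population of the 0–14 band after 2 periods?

1435

Call the groups 1 to 5, youngest first.
After projecting period 1:
Births: 1630 × 0.544 = 887, 1370 × 0.307 = 421 → 1308
Group 2: 1840 × 0.956 = 1759
Group 3: 1630 × 0.956 = 1558
Group 4: 1370 × 0.928 = 1271
Group 5: 1900 × 0.974 = 1851
Net migration: Group 4 + 127 → 1398; Group 5 − 40 → 1811
→ [1308, 1759, 1558, 1398, 1811]
After projecting period 2:
Births: 1759 × 0.544 = 957, 1558 × 0.307 = 478 → 1435
Group 2: 1308 × 0.956 = 1250
Group 3: 1759 × 0.956 = 1682
Group 4: 1558 × 0.928 = 1446
Group 5: 1398 × 0.974 = 1362
Net migration: Group 4 + 127 → 1573; Group 5 − 40 → 1322
→ [1435, 1250, 1682, 1573, 1322]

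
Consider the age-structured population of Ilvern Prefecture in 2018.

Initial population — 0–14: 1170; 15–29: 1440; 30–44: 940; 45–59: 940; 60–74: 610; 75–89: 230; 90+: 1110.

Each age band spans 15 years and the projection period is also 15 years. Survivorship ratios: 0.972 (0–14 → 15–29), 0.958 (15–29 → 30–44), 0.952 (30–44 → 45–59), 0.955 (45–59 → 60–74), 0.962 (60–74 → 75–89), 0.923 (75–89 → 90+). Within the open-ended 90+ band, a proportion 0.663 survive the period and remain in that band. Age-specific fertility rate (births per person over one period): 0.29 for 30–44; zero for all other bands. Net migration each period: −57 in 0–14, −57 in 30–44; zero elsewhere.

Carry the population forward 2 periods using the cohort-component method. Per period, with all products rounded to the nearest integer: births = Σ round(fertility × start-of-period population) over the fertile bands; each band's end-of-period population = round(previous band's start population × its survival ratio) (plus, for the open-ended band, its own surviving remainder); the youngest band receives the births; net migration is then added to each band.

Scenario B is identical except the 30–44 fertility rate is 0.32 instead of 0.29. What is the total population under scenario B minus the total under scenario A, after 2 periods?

Call the bands 1 to 7, youngest first.
Period 1.
Births: 940 × 0.29 = 273
Band 2: 1170 × 0.972 = 1137
Band 3: 1440 × 0.958 = 1380
Band 4: 940 × 0.952 = 895
Band 5: 940 × 0.955 = 898
Band 6: 610 × 0.962 = 587
Band 7: 230 × 0.923 + 1110 × 0.663 = 212 + 736 = 948
Net migration: Band 1 − 57 → 216; Band 3 − 57 → 1323
Population now: 0–14=216, 15–29=1137, 30–44=1323, 45–59=895, 60–74=898, 75–89=587, 90+=948
Period 2.
Births: 1323 × 0.29 = 384
Band 2: 216 × 0.972 = 210
Band 3: 1137 × 0.958 = 1089
Band 4: 1323 × 0.952 = 1259
Band 5: 895 × 0.955 = 855
Band 6: 898 × 0.962 = 864
Band 7: 587 × 0.923 + 948 × 0.663 = 542 + 629 = 1171
Net migration: Band 1 − 57 → 327; Band 3 − 57 → 1032
Population now: 0–14=327, 15–29=210, 30–44=1032, 45–59=1259, 60–74=855, 75–89=864, 90+=1171
Scenario A total after 2 periods: 5718
Scenario B projection —
Period 1.
Births: 940 × 0.32 = 301
Band 2: 1170 × 0.972 = 1137
Band 3: 1440 × 0.958 = 1380
Band 4: 940 × 0.952 = 895
Band 5: 940 × 0.955 = 898
Band 6: 610 × 0.962 = 587
Band 7: 230 × 0.923 + 1110 × 0.663 = 212 + 736 = 948
Net migration: Band 1 − 57 → 244; Band 3 − 57 → 1323
Population now: 0–14=244, 15–29=1137, 30–44=1323, 45–59=895, 60–74=898, 75–89=587, 90+=948
Period 2.
Births: 1323 × 0.32 = 423
Band 2: 244 × 0.972 = 237
Band 3: 1137 × 0.958 = 1089
Band 4: 1323 × 0.952 = 1259
Band 5: 895 × 0.955 = 855
Band 6: 898 × 0.962 = 864
Band 7: 587 × 0.923 + 948 × 0.663 = 542 + 629 = 1171
Net migration: Band 1 − 57 → 366; Band 3 − 57 → 1032
Population now: 0–14=366, 15–29=237, 30–44=1032, 45–59=1259, 60–74=855, 75–89=864, 90+=1171
Scenario B total after 2 periods: 5784
Difference B − A = 5784 − 5718 = 66

66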